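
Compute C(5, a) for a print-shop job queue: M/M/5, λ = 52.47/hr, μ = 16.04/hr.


a = λ/μ = 3.2712; ρ = a/5 = 0.6542
P₀ = 0.034183 (from M/M/c formula)
C(c,a) = [a^c/(c!(1−ρ))]·P₀ = [374.57044/(120·0.3458)]·0.034183
= 9.02769·0.034183 = 0.308593

Final: 0.308593


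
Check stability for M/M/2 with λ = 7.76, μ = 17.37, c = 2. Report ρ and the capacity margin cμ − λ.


Total capacity cμ = 2·17.37 = 34.74/hr
ρ = λ/(cμ) = 7.76/34.74 = 0.2234
Stable ⇔ ρ < 1: YES
Spare capacity = cμ − λ = 34.74 − 7.76 = 26.98/hr

Final: ρ = 0.2234; stable; margin = 26.98/hr


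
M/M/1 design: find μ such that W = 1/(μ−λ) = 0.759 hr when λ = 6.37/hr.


W = 1/(μ−λ) ⇒ μ − λ = 1/W = 1/0.759 = 1.3175
μ = λ + 1/W = 6.37 + 1.3175 = 7.6875 per hr

Final: 7.6875 /hr


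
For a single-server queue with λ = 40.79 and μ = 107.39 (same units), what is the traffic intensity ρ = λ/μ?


ρ = λ/μ = 40.79/107.39 = 0.3798

Final: 0.3798


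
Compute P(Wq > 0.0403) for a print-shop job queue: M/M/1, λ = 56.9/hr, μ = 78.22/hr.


ρ = 56.9/78.22 = 0.7274
P(Wq > t) = ρ·e^{−(μ−λ)t} = 0.7274·e^{−0.8592}
= 0.7274·0.423502 = 0.308071

Final: 0.308071


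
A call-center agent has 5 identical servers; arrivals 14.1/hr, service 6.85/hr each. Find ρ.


ρ = λ/(cμ) = 14.1/(5·6.85) = 14.1/34.25 = 0.4117

Final: 0.4117


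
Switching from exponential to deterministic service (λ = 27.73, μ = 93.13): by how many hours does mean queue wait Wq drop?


ρ = 27.73/93.13 = 0.2978
Wq(M/M/1) = ρ/(μ−λ) = 0.2978/65.40 = 0.004553 hr
Wq(M/D/1) = ρ/(2(μ−λ)) = 0.002276 hr
Savings = 0.004553 − 0.002276 = 0.002276 hr

Final: 0.002276 hr


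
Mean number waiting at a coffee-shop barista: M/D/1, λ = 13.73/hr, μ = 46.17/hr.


ρ = 13.73/46.17 = 0.2974
M/D/1: Lq = ρ²/(2(1−ρ)) = 0.08843/(2·0.7026) = 0.06293

Final: 0.06293


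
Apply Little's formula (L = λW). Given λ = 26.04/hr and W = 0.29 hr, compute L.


L = λW = 26.04·0.29 = 7.5516

Final: 7.5516


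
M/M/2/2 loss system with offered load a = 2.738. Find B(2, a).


B(c,a) = (a^c/c!) / Σ_{k=0}^{c} a^k/k!
a^2/2! = 3.748322
Σ terms (k=0..2): 1.00000 + 2.73800 + 3.74832 = 7.486322
B = 3.748322/7.486322 = 0.500689

Final: 0.500689


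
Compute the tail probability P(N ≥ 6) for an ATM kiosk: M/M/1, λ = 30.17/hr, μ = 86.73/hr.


ρ = 30.17/86.73 = 0.3479
P(N ≥ n) = ρ^n = 0.3479^6 = 0.001772

Final: 0.001772


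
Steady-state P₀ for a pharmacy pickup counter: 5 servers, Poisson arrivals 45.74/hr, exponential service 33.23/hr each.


a = λ/μ = 45.74/33.23 = 1.3765; ρ = a/c = 0.2753
Σ_{k=0}^{4} a^k/k! (terms k=0..4) = 1.00000 + 1.37647 + 0.94733 + 0.43466 + 0.14957 = 3.90803
Tail: a^5/(5!(1−ρ)) = 4.94116/(120·0.7247) = 0.05682
P₀ = 1/(3.90803 + 0.05682) = 1/3.96484 = 0.252217

Final: 0.252217


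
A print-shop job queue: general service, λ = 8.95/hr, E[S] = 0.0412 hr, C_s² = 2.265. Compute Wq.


ρ = λ·E[S] = 8.95·0.0412 = 0.3687
E[S²] = E[S]²(1+C_s²) = 0.0412²·(1+2.265) = 0.005542
Wq = λ·E[S²]/(2(1−ρ)) = 8.95·0.005542/(2·0.6313) = 0.03929 hr

Final: 0.03929 hr


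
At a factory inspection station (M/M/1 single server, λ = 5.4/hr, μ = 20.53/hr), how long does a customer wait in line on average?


ρ = 5.4/20.53 = 0.2630
Wq = ρ/(μ−λ) = 0.2630/(20.53 − 5.4) = 0.2630/15.13 = 0.01738 hr

Final: 0.01738 hr


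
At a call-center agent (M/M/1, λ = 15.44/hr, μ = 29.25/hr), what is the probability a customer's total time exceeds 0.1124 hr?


W ~ Exponential(μ−λ) for M/M/1.
μ − λ = 29.25 − 15.44 = 13.8100
P(W > t) = e^{−(μ−λ)t} = e^{−1.5522} = 0.211772

Final: 0.211772


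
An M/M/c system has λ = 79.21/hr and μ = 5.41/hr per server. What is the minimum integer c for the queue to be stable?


Stability requires cμ > λ ⇔ c > λ/μ.
λ/μ = 79.21/5.41 = 14.6414
Minimum integer c = ⌊14.6414⌋ + 1 = 15
Check: 15·5.41 = 81.15 > 79.21, while 14·5.41 = 75.74 ≤ 79.21

Final: 15 servers


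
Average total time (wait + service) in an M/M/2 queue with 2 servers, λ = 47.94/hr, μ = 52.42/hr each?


a = 0.9145; ρ = 0.4573; P₀ = 0.372431
Lq = P₀·a^c·ρ/(c!(1−ρ)²) = 0.24178
Wq = Lq/λ = 0.24178/47.94 = 0.005043 hr
W = Wq + 1/μ = 0.005043 + 0.01908 = 0.02412 hr

Final: 0.02412 hr


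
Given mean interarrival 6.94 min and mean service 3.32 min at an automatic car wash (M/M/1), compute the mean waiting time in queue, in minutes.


λ = 60/6.94 = 8.6455 /hr
μ = 60/3.32 = 18.0723 /hr
ρ = λ/μ = 8.6455/18.0723 = 0.4784
Wq = ρ/(μ−λ) = 0.4784/(18.0723−8.6455) = 0.05075 hr
In minutes: 0.05075·60 = 3.045 min

Final: 3.045 min


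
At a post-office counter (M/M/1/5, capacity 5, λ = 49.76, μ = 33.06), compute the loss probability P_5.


ρ = λ/μ = 49.76/33.06 = 1.5051
P_K = (1−ρ)ρ^K/(1−ρ^(K+1)) = (-0.5051·7.724807)/(1 − 11.626932)
= -3.902126/-10.626932 = 0.367192

Final: 0.367192


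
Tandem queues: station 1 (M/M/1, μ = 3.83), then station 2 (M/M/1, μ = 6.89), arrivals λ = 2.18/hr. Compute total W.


Each node sees arrival rate λ = 2.18/hr (tandem ⇒ throughput preserved).
W₁ = 1/(μ₁−λ) = 1/(3.83−2.18) = 0.60606 hr
W₂ = 1/(μ₂−λ) = 1/(6.89−2.18) = 0.21231 hr
W_total = W₁ + W₂ = 0.60606 + 0.21231 = 0.81837 hr

Final: 0.81837 hr


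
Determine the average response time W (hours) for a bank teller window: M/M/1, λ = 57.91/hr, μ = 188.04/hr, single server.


W = 1/(μ−λ) = 1/(188.04 − 57.91) = 1/130.13 = 0.007685 hr

Final: 0.007685 hr


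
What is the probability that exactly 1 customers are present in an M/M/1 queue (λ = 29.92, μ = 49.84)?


ρ = 29.92/49.84 = 0.6003
P_n = (1−ρ)·ρ^n = (1 − 0.6003)·0.6003^1 = 0.3997·0.600321 = 0.239936

Final: 0.239936


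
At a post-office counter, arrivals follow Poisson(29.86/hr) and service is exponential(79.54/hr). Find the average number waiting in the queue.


ρ = 29.86/79.54 = 0.3754
Lq = ρ²/(1−ρ) = 0.1409/0.6246 = 0.2256

Final: 0.2256


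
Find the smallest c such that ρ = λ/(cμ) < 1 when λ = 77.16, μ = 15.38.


Stability requires cμ > λ ⇔ c > λ/μ.
λ/μ = 77.16/15.38 = 5.0169
Minimum integer c = ⌊5.0169⌋ + 1 = 6
Check: 6·15.38 = 92.28 > 77.16, while 5·15.38 = 76.90 ≤ 77.16

Final: 6 servers


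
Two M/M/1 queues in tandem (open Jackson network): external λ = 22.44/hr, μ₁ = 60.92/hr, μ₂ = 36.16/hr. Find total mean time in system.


Each node sees arrival rate λ = 22.44/hr (tandem ⇒ throughput preserved).
W₁ = 1/(μ₁−λ) = 1/(60.92−22.44) = 0.02599 hr
W₂ = 1/(μ₂−λ) = 1/(36.16−22.44) = 0.07289 hr
W_total = W₁ + W₂ = 0.02599 + 0.07289 = 0.09887 hr

Final: 0.09887 hr


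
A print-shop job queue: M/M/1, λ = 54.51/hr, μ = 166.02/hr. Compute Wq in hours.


ρ = 54.51/166.02 = 0.3283
Wq = ρ/(μ−λ) = 0.3283/(166.02 − 54.51) = 0.3283/111.51 = 0.002944 hr

Final: 0.002944 hr


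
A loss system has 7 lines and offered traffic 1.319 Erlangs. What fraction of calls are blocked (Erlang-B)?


B(c,a) = (a^c/c!) / Σ_{k=0}^{c} a^k/k!
a^7/7! = 0.001378
Σ terms (k=0..7): 1.00000 + 1.31900 + 0.86988 + 0.38246 + 0.12612 + 0.03327 + 0.007314 + 0.001378 = 3.739414
B = 0.001378/3.739414 = 0.0003685

Final: 0.0003685


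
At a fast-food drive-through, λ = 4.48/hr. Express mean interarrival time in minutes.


Mean interarrival time = 1/λ = 1/4.48 hour = 0.22321 hour
In minutes: 0.22321 × 60 = 13.3929 min

Final: 13.3929 min


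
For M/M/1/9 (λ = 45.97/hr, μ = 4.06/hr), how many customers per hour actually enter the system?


ρ = 11.3227; P_K = (1−ρ)ρ^9/(1−ρ^10) = 0.911682
λ_eff = λ(1 − P_K) = 45.97·(1 − 0.911682) = 45.97·0.088318 = 4.0600 /hr

Final: 4.0600 /hr


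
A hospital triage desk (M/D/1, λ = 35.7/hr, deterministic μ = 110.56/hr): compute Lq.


ρ = 35.7/110.56 = 0.3229
M/D/1: Lq = ρ²/(2(1−ρ)) = 0.1043/(2·0.6771) = 0.07699

Final: 0.07699


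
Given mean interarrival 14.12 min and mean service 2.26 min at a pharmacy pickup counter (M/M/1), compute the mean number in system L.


λ = 60/14.12 = 4.2493 /hr
μ = 60/2.26 = 26.5487 /hr
ρ = λ/μ = 4.2493/26.5487 = 0.1601
L = ρ/(1−ρ) = 0.1601/0.8399 = 0.1906

Final: 0.1906


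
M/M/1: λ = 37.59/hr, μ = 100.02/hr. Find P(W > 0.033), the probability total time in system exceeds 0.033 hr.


W ~ Exponential(μ−λ) for M/M/1.
μ − λ = 100.02 − 37.59 = 62.4300
P(W > t) = e^{−(μ−λ)t} = e^{−2.0602} = 0.127430

Final: 0.127430


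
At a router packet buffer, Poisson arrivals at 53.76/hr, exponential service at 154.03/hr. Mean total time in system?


W = 1/(μ−λ) = 1/(154.03 − 53.76) = 1/100.27 = 0.009973 hr

Final: 0.009973 hr


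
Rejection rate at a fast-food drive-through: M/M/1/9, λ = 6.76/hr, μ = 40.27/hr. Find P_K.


ρ = λ/μ = 6.76/40.27 = 0.1679
P_K = (1−ρ)ρ^K/(1−ρ^(K+1)) = (0.8321·0.0000001058)/(1 − 0.00000001777)
= 0.00000008808/1.000000 = 0.00000008808

Final: 0.00000008808


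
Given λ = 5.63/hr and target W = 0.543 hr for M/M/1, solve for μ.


W = 1/(μ−λ) ⇒ μ − λ = 1/W = 1/0.543 = 1.8416
μ = λ + 1/W = 5.63 + 1.8416 = 7.4716 per hr

Final: 7.4716 /hr


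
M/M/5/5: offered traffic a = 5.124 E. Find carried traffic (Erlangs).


B(5,5.124) = 0.294847 (Erlang-B)
Carried load = a(1 − B) = 5.124·(1 − 0.294847) = 5.124·0.705153 = 3.6132 E

Final: 3.6132 Erlangs


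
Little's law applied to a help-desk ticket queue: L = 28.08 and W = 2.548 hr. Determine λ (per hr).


λ = L/W = 28.08/2.548 = 11.0204 /hr

Final: 11.0204 /hr


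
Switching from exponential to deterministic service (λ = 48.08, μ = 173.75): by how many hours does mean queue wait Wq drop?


ρ = 48.08/173.75 = 0.2767
Wq(M/M/1) = ρ/(μ−λ) = 0.2767/125.67 = 0.002202 hr
Wq(M/D/1) = ρ/(2(μ−λ)) = 0.001101 hr
Savings = 0.002202 − 0.001101 = 0.001101 hr

Final: 0.001101 hr


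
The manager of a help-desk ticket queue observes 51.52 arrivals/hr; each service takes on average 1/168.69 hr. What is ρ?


ρ = λ/μ = 51.52/168.69 = 0.3054

Final: 0.3054


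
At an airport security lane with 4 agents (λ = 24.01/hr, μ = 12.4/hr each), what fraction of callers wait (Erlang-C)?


a = λ/μ = 1.9363; ρ = a/4 = 0.4841
P₀ = 0.139742 (from M/M/c formula)
C(c,a) = [a^c/(c!(1−ρ))]·P₀ = [14.05665/(24·0.5159)]·0.139742
= 1.13523·0.139742 = 0.158638

Final: 0.158638


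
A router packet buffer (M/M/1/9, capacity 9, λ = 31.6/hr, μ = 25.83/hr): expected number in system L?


ρ = 31.6/25.83 = 1.2234
L = ρ[1 − (K+1)ρ^K + Kρ^(K+1)] / [(1−ρ)(1−ρ^(K+1))]
Numerator: 1.2234·(1 − 10·6.138526 + 9·7.509772) = 8.811655
Denominator: (-0.2234)·(-6.509772) = 1.454177
L = 8.811655/1.454177 = 6.0595

Final: 6.0595


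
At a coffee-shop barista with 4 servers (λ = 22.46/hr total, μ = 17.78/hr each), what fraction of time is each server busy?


ρ = λ/(cμ) = 22.46/(4·17.78) = 22.46/71.12 = 0.3158

Final: 0.3158


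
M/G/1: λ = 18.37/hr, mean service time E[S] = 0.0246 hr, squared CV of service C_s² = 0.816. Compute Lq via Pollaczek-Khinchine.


ρ = λ·E[S] = 18.37·0.0246 = 0.4519
Lq = ρ²(1+C_s²)/(2(1−ρ)) = 0.2042·(1+0.816)/(2·0.5481)
= 0.2042·1.8160/1.0962 = 0.33831

Final: 0.33831


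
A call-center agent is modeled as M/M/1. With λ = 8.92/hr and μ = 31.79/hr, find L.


ρ = λ/μ = 8.92/31.79 = 0.2806
L = ρ/(1−ρ) = 0.2806/(1 − 0.2806) = 0.2806/0.7194 = 0.3900

Final: 0.3900


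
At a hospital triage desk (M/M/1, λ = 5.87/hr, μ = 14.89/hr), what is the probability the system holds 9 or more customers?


ρ = 5.87/14.89 = 0.3942
P(N ≥ n) = ρ^n = 0.3942^9 = 0.0002300

Final: 0.0002300


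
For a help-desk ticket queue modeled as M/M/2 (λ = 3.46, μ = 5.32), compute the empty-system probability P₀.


a = λ/μ = 3.46/5.32 = 0.6504; ρ = a/c = 0.3252
Σ_{k=0}^{1} a^k/k! (terms k=0..1) = 1.00000 + 0.65038 = 1.65038
Tail: a^2/(2!(1−ρ)) = 0.42299/(2·0.6748) = 0.31341
P₀ = 1/(1.65038 + 0.31341) = 1/1.96379 = 0.509220

Final: 0.509220


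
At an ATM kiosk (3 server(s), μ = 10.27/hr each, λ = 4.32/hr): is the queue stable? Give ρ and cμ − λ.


Total capacity cμ = 3·10.27 = 30.81/hr
ρ = λ/(cμ) = 4.32/30.81 = 0.1402
Stable ⇔ ρ < 1: YES
Spare capacity = cμ − λ = 30.81 − 4.32 = 26.49/hr

Final: ρ = 0.1402; stable; margin = 26.49/hr


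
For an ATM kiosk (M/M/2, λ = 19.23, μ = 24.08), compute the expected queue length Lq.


a = λ/μ = 0.7986; ρ = a/2 = 0.3993
P₀ = 0.429292
Lq = P₀·a^c·ρ / (c!·(1−ρ)²) = 0.429292·0.63774·0.3993/(2·0.36085)
= 0.15147

Final: 0.15147


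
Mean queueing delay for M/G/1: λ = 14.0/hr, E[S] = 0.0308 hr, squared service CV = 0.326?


ρ = λ·E[S] = 14.0·0.0308 = 0.4312
E[S²] = E[S]²(1+C_s²) = 0.0308²·(1+0.326) = 0.001258
Wq = λ·E[S²]/(2(1−ρ)) = 14.0·0.001258/(2·0.5688) = 0.01548 hr

Final: 0.01548 hr


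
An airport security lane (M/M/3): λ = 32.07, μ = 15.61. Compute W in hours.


a = 2.0545; ρ = 0.6848; P₀ = 0.102562
Lq = P₀·a^c·ρ/(c!(1−ρ)²) = 1.02182
Wq = Lq/λ = 1.02182/32.07 = 0.03186 hr
W = Wq + 1/μ = 0.03186 + 0.06406 = 0.09592 hr

Final: 0.09592 hr


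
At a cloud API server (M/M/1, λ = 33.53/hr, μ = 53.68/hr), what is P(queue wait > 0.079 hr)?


ρ = 33.53/53.68 = 0.6246
P(Wq > t) = ρ·e^{−(μ−λ)t} = 0.6246·e^{−1.5918}
= 0.6246·0.203549 = 0.127142

Final: 0.127142


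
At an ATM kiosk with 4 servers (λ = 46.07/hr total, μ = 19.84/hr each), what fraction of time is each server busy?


ρ = λ/(cμ) = 46.07/(4·19.84) = 46.07/79.36 = 0.5805

Final: 0.5805


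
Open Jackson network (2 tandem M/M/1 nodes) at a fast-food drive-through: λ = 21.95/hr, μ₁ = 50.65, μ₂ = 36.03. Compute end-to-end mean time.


Each node sees arrival rate λ = 21.95/hr (tandem ⇒ throughput preserved).
W₁ = 1/(μ₁−λ) = 1/(50.65−21.95) = 0.03484 hr
W₂ = 1/(μ₂−λ) = 1/(36.03−21.95) = 0.07102 hr
W_total = W₁ + W₂ = 0.03484 + 0.07102 = 0.10587 hr

Final: 0.10587 hr


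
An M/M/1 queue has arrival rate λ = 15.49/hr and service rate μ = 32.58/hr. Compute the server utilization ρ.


ρ = λ/μ = 15.49/32.58 = 0.4754

Final: 0.4754


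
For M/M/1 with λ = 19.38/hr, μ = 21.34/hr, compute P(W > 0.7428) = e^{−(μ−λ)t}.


W ~ Exponential(μ−λ) for M/M/1.
μ − λ = 21.34 − 19.38 = 1.9600
P(W > t) = e^{−(μ−λ)t} = e^{−1.4559} = 0.233193

Final: 0.233193


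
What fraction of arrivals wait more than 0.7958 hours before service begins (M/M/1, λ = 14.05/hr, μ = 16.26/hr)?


ρ = 14.05/16.26 = 0.8641
P(Wq > t) = ρ·e^{−(μ−λ)t} = 0.8641·e^{−1.7587}
= 0.8641·0.172266 = 0.148852

Final: 0.148852


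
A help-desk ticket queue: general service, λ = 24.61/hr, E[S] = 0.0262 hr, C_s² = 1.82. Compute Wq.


ρ = λ·E[S] = 24.61·0.0262 = 0.6448
E[S²] = E[S]²(1+C_s²) = 0.0262²·(1+1.82) = 0.001936
Wq = λ·E[S²]/(2(1−ρ)) = 24.61·0.001936/(2·0.3552) = 0.06706 hr

Final: 0.06706 hr


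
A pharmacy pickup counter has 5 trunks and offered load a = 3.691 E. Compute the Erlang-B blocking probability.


B(c,a) = (a^c/c!) / Σ_{k=0}^{c} a^k/k!
a^5/5! = 5.708723
Σ terms (k=0..5): 1.00000 + 3.69100 + 6.81174 + 8.38071 + 7.73330 + 5.70872 = 33.325476
B = 5.708723/33.325476 = 0.171302

Final: 0.171302


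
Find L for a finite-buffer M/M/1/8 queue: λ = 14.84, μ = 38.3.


ρ = 14.84/38.3 = 0.3875
L = ρ[1 − (K+1)ρ^K + Kρ^(K+1)] / [(1−ρ)(1−ρ^(K+1))]
Numerator: 0.3875·(1 − 9·0.0005080 + 8·0.0001968) = 0.386306
Denominator: (0.6125)·(0.999803) = 0.612412
L = 0.386306/0.612412 = 0.6308

Final: 0.6308


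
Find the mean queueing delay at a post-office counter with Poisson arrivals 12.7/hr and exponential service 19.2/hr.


ρ = 12.7/19.2 = 0.6615
Wq = ρ/(μ−λ) = 0.6615/(19.2 − 12.7) = 0.6615/6.50 = 0.1018 hr

Final: 0.1018 hr


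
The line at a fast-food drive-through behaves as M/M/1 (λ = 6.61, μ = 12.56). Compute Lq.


ρ = 6.61/12.56 = 0.5263
Lq = ρ²/(1−ρ) = 0.2770/0.4737 = 0.5847

Final: 0.5847


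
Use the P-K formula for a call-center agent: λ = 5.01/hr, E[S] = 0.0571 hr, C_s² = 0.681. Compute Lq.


ρ = λ·E[S] = 5.01·0.0571 = 0.2861
Lq = ρ²(1+C_s²)/(2(1−ρ)) = 0.08184·(1+0.681)/(2·0.7139)
= 0.08184·1.6810/1.4279 = 0.09635

Final: 0.09635


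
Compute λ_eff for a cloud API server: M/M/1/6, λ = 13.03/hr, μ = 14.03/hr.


ρ = 0.9287; P_K = (1−ρ)ρ^6/(1−ρ^7) = 0.113194
λ_eff = λ(1 − P_K) = 13.03·(1 − 0.113194) = 13.03·0.886806 = 11.5551 /hr

Final: 11.5551 /hr


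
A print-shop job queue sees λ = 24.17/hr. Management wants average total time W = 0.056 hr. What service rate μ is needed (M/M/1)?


W = 1/(μ−λ) ⇒ μ − λ = 1/W = 1/0.056 = 17.8571
μ = λ + 1/W = 24.17 + 17.8571 = 42.0271 per hr

Final: 42.0271 /hr


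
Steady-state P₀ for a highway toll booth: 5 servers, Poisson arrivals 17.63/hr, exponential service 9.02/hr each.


a = λ/μ = 17.63/9.02 = 1.9545; ρ = a/c = 0.3909
Σ_{k=0}^{4} a^k/k! (terms k=0..4) = 1.00000 + 1.95455 + 1.91012 + 1.24447 + 0.60810 = 6.71724
Tail: a^5/(5!(1−ρ)) = 28.52521/(120·0.6091) = 0.39027
P₀ = 1/(6.71724 + 0.39027) = 1/7.10751 = 0.140696

Final: 0.140696


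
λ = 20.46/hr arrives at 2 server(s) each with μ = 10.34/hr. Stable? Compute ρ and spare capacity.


Total capacity cμ = 2·10.34 = 20.68/hr
ρ = λ/(cμ) = 20.46/20.68 = 0.9894
Stable ⇔ ρ < 1: YES
Spare capacity = cμ − λ = 20.68 − 20.46 = 0.22/hr

Final: ρ = 0.9894; stable; margin = 0.22/hr


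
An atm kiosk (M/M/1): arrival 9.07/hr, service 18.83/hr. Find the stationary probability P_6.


ρ = 9.07/18.83 = 0.4817
P_n = (1−ρ)·ρ^n = (1 − 0.4817)·0.4817^6 = 0.5183·0.012489 = 0.006474

Final: 0.006474


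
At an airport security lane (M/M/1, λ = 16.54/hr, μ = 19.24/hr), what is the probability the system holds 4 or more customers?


ρ = 16.54/19.24 = 0.8597
P(N ≥ n) = ρ^n = 0.8597^4 = 0.546162

Final: 0.546162


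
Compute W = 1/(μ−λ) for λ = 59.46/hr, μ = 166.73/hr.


W = 1/(μ−λ) = 1/(166.73 − 59.46) = 1/107.27 = 0.009322 hr

Final: 0.009322 hr


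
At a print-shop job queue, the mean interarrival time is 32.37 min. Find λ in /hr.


λ = 1/(interarrival time) in consistent units.
1 hour = 60 min, so λ = 60/32.37 = 1.8536 per hour

Final: 1.8536 /hr


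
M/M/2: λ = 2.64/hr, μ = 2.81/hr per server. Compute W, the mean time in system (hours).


a = 0.9395; ρ = 0.4698; P₀ = 0.360775
Lq = P₀·a^c·ρ/(c!(1−ρ)²) = 0.26602
Wq = Lq/λ = 0.26602/2.64 = 0.10076 hr
W = Wq + 1/μ = 0.10076 + 0.35587 = 0.45664 hr

Final: 0.45664 hr


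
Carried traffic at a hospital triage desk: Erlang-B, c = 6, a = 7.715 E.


B(6,7.715) = 0.373913 (Erlang-B)
Carried load = a(1 − B) = 7.715·(1 − 0.373913) = 7.715·0.626087 = 4.8303 E

Final: 4.8303 Erlangs


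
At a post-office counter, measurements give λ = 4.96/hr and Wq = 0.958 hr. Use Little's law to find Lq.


Lq = λWq = 4.96·0.958 = 4.7517

Final: 4.7517


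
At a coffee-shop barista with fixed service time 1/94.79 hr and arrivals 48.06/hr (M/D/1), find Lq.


ρ = 48.06/94.79 = 0.5070
M/D/1: Lq = ρ²/(2(1−ρ)) = 0.2571/(2·0.4930) = 0.26072

Final: 0.26072


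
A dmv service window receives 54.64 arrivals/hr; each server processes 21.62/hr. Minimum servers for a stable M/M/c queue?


Stability requires cμ > λ ⇔ c > λ/μ.
λ/μ = 54.64/21.62 = 2.5273
Minimum integer c = ⌊2.5273⌋ + 1 = 3
Check: 3·21.62 = 64.86 > 54.64, while 2·21.62 = 43.24 ≤ 54.64

Final: 3 servers


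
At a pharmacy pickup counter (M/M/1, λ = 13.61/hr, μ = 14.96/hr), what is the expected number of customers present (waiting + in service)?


ρ = λ/μ = 13.61/14.96 = 0.9098
L = ρ/(1−ρ) = 0.9098/(1 − 0.9098) = 0.9098/0.09024 = 10.0815

Final: 10.0815


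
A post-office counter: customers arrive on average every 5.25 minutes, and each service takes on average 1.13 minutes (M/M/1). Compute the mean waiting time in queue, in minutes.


λ = 60/5.25 = 11.4286 /hr
μ = 60/1.13 = 53.0973 /hr
ρ = λ/μ = 11.4286/53.0973 = 0.2152
Wq = ρ/(μ−λ) = 0.2152/(53.0973−11.4286) = 0.005165 hr
In minutes: 0.005165·60 = 0.3099 min

Final: 0.3099 min


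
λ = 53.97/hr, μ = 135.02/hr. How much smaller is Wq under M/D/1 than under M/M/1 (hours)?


ρ = 53.97/135.02 = 0.3997
Wq(M/M/1) = ρ/(μ−λ) = 0.3997/81.05 = 0.004932 hr
Wq(M/D/1) = ρ/(2(μ−λ)) = 0.002466 hr
Savings = 0.004932 − 0.002466 = 0.002466 hr

Final: 0.002466 hr


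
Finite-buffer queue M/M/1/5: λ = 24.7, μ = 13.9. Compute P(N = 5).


ρ = λ/μ = 24.7/13.9 = 1.7770
P_K = (1−ρ)ρ^K/(1−ρ^(K+1)) = (-0.7770·17.717840)/(1 − 31.484219)
= -13.766379/-30.484219 = 0.451590

Final: 0.451590


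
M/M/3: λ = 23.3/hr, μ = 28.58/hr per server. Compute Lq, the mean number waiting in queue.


a = λ/μ = 0.8153; ρ = a/3 = 0.2718
P₀ = 0.440221
Lq = P₀·a^c·ρ / (c!·(1−ρ)²) = 0.440221·0.54185·0.2718/(6·0.53035)
= 0.02037

Final: 0.02037


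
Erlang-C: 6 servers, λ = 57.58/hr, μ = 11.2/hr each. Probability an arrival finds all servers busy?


a = λ/μ = 5.1411; ρ = a/6 = 0.8568
P₀ = 0.003569 (from M/M/c formula)
C(c,a) = [a^c/(c!(1−ρ))]·P₀ = [18463.83146/(720·0.1432)]·0.003569
= 179.13627·0.003569 = 0.639371

Final: 0.639371


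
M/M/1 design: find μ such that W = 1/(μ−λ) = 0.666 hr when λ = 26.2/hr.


W = 1/(μ−λ) ⇒ μ − λ = 1/W = 1/0.666 = 1.5015
μ = λ + 1/W = 26.2 + 1.5015 = 27.7015 per hr

Final: 27.7015 /hr


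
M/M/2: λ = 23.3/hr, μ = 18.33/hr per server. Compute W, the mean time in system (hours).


a = 1.2711; ρ = 0.6356; P₀ = 0.222815
Lq = P₀·a^c·ρ/(c!(1−ρ)²) = 0.86146
Wq = Lq/λ = 0.86146/23.3 = 0.03697 hr
W = Wq + 1/μ = 0.03697 + 0.05456 = 0.09153 hr

Final: 0.09153 hr


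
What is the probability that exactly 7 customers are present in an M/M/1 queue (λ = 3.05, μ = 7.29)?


ρ = 3.05/7.29 = 0.4184
P_n = (1−ρ)·ρ^n = (1 − 0.4184)·0.4184^7 = 0.5816·0.002244 = 0.001305

Final: 0.001305


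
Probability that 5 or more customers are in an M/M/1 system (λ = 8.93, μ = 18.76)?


ρ = 8.93/18.76 = 0.4760
P(N ≥ n) = ρ^n = 0.4760^5 = 0.024440

Final: 0.024440


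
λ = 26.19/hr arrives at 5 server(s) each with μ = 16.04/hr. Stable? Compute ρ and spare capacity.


Total capacity cμ = 5·16.04 = 80.20/hr
ρ = λ/(cμ) = 26.19/80.20 = 0.3266
Stable ⇔ ρ < 1: YES
Spare capacity = cμ − λ = 80.20 − 26.19 = 54.01/hr

Final: ρ = 0.3266; stable; margin = 54.01/hr


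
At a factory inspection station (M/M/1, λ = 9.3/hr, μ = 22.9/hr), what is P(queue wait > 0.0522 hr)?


ρ = 9.3/22.9 = 0.4061
P(Wq > t) = ρ·e^{−(μ−λ)t} = 0.4061·e^{−0.7099}
= 0.4061·0.491684 = 0.199679

Final: 0.199679


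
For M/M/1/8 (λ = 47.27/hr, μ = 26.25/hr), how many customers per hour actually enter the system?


ρ = 1.8008; P_K = (1−ρ)ρ^8/(1−ρ^9) = 0.446924
λ_eff = λ(1 − P_K) = 47.27·(1 − 0.446924) = 47.27·0.553076 = 26.1439 /hr

Final: 26.1439 /hr


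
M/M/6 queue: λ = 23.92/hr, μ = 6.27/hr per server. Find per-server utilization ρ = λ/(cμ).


ρ = λ/(cμ) = 23.92/(6·6.27) = 23.92/37.62 = 0.6358

Final: 0.6358


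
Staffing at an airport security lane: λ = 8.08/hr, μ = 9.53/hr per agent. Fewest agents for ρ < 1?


Stability requires cμ > λ ⇔ c > λ/μ.
λ/μ = 8.08/9.53 = 0.8478
Minimum integer c = ⌊0.8478⌋ + 1 = 1
Check: 1·9.53 = 9.53 > 8.08, while 0·9.53 = 0.00 ≤ 8.08

Final: 1 servers


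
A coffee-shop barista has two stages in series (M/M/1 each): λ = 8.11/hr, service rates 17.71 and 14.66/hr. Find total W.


Each node sees arrival rate λ = 8.11/hr (tandem ⇒ throughput preserved).
W₁ = 1/(μ₁−λ) = 1/(17.71−8.11) = 0.10417 hr
W₂ = 1/(μ₂−λ) = 1/(14.66−8.11) = 0.15267 hr
W_total = W₁ + W₂ = 0.10417 + 0.15267 = 0.25684 hr

Final: 0.25684 hr


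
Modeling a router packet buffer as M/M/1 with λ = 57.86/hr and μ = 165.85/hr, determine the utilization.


ρ = λ/μ = 57.86/165.85 = 0.3489

Final: 0.3489


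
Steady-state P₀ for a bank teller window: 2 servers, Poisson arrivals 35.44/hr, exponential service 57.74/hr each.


a = λ/μ = 35.44/57.74 = 0.6138; ρ = a/c = 0.3069
Σ_{k=0}^{1} a^k/k! (terms k=0..1) = 1.00000 + 0.61379 = 1.61379
Tail: a^2/(2!(1−ρ)) = 0.37673/(2·0.6931) = 0.27177
P₀ = 1/(1.61379 + 0.27177) = 1/1.88556 = 0.530347

Final: 0.530347


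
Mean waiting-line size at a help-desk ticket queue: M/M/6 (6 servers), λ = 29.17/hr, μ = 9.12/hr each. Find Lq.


a = λ/μ = 3.1985; ρ = a/6 = 0.5331
P₀ = 0.039838
Lq = P₀·a^c·ρ / (c!·(1−ρ)²) = 0.039838·1070.65499·0.5331/(720·0.21802)
= 0.14485

Final: 0.14485


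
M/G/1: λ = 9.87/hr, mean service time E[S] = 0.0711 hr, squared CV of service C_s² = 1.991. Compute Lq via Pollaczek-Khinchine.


ρ = λ·E[S] = 9.87·0.0711 = 0.7018
Lq = ρ²(1+C_s²)/(2(1−ρ)) = 0.4925·(1+1.991)/(2·0.2982)
= 0.4925·2.9910/0.5965 = 2.46939

Final: 2.46939


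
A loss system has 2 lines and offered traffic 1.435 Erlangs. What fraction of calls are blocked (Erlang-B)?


B(c,a) = (a^c/c!) / Σ_{k=0}^{c} a^k/k!
a^2/2! = 1.029613
Σ terms (k=0..2): 1.00000 + 1.43500 + 1.02961 = 3.464613
B = 1.029613/3.464613 = 0.297180

Final: 0.297180


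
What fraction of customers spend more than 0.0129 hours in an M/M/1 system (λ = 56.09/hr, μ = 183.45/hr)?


W ~ Exponential(μ−λ) for M/M/1.
μ − λ = 183.45 − 56.09 = 127.3600
P(W > t) = e^{−(μ−λ)t} = e^{−1.6429} = 0.193410

Final: 0.193410


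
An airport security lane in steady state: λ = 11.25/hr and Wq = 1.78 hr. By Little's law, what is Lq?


Lq = λWq = 11.25·1.78 = 20.0250

Final: 20.0250


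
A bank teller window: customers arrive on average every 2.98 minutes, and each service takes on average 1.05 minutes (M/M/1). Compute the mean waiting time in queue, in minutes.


λ = 60/2.98 = 20.1342 /hr
μ = 60/1.05 = 57.1429 /hr
ρ = λ/μ = 20.1342/57.1429 = 0.3523
Wq = ρ/(μ−λ) = 0.3523/(57.1429−20.1342) = 0.009521 hr
In minutes: 0.009521·60 = 0.5712 min

Final: 0.5712 min


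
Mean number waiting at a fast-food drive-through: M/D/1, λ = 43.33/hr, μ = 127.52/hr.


ρ = 43.33/127.52 = 0.3398
M/D/1: Lq = ρ²/(2(1−ρ)) = 0.1155/(2·0.6602) = 0.08744

Final: 0.08744


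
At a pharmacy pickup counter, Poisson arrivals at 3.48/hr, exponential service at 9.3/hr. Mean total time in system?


W = 1/(μ−λ) = 1/(9.3 − 3.48) = 1/5.82 = 0.1718 hr

Final: 0.1718 hr


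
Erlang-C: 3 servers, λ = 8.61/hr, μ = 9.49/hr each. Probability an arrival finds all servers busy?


a = λ/μ = 0.9073; ρ = a/3 = 0.3024
P₀ = 0.400437 (from M/M/c formula)
C(c,a) = [a^c/(c!(1−ρ))]·P₀ = [0.74681/(6·0.6976)]·0.400437
= 0.17843·0.400437 = 0.071450

Final: 0.071450


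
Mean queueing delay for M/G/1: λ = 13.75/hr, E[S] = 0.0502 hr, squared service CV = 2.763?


ρ = λ·E[S] = 13.75·0.0502 = 0.6903
E[S²] = E[S]²(1+C_s²) = 0.0502²·(1+2.763) = 0.009483
Wq = λ·E[S²]/(2(1−ρ)) = 13.75·0.009483/(2·0.3097) = 0.21048 hr

Final: 0.21048 hr


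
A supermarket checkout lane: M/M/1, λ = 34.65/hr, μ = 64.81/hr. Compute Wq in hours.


ρ = 34.65/64.81 = 0.5346
Wq = ρ/(μ−λ) = 0.5346/(64.81 − 34.65) = 0.5346/30.16 = 0.01773 hr

Final: 0.01773 hr


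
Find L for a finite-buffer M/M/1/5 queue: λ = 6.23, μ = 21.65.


ρ = 6.23/21.65 = 0.2878
L = ρ[1 − (K+1)ρ^K + Kρ^(K+1)] / [(1−ρ)(1−ρ^(K+1))]
Numerator: 0.2878·(1 − 6·0.001973 + 5·0.0005678) = 0.285170
Denominator: (0.7122)·(0.999432) = 0.711836
L = 0.285170/0.711836 = 0.4006

Final: 0.4006


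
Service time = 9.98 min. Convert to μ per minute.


μ = 1/(service time) in consistent units.
1 minute = 1 min, so μ = 1/9.98 = 0.1002 per minute

Final: 0.1002 /min


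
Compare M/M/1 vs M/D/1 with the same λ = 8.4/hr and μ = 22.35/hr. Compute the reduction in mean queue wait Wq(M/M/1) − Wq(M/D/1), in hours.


ρ = 8.4/22.35 = 0.3758
Wq(M/M/1) = ρ/(μ−λ) = 0.3758/13.95 = 0.02694 hr
Wq(M/D/1) = ρ/(2(μ−λ)) = 0.01347 hr
Savings = 0.02694 − 0.01347 = 0.01347 hr

Final: 0.01347 hr


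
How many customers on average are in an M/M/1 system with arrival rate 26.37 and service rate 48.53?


ρ = λ/μ = 26.37/48.53 = 0.5434
L = ρ/(1−ρ) = 0.5434/(1 − 0.5434) = 0.5434/0.4566 = 1.1900

Final: 1.1900


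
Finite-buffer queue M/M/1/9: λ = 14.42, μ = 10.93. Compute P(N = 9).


ρ = λ/μ = 14.42/10.93 = 1.3193
P_K = (1−ρ)ρ^K/(1−ρ^(K+1)) = (-0.3193·12.108933)/(1 − 15.975372)
= -3.866439/-14.975372 = 0.258186

Final: 0.258186


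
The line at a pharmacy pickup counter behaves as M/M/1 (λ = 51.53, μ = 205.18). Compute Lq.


ρ = 51.53/205.18 = 0.2511
Lq = ρ²/(1−ρ) = 0.06307/0.7489 = 0.08423

Final: 0.08423


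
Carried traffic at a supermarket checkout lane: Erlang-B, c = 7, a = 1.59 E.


B(7,1.59) = 0.001040 (Erlang-B)
Carried load = a(1 − B) = 1.59·(1 − 0.001040) = 1.59·0.998960 = 1.5883 E

Final: 1.5883 Erlangs


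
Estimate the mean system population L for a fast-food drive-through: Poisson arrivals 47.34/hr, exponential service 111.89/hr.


ρ = λ/μ = 47.34/111.89 = 0.4231
L = ρ/(1−ρ) = 0.4231/(1 − 0.4231) = 0.4231/0.5769 = 0.7334

Final: 0.7334


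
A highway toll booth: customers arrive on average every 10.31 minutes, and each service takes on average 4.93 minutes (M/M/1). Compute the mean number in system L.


λ = 60/10.31 = 5.8196 /hr
μ = 60/4.93 = 12.1704 /hr
ρ = λ/μ = 5.8196/12.1704 = 0.4782
L = ρ/(1−ρ) = 0.4782/0.5218 = 0.9164

Final: 0.9164


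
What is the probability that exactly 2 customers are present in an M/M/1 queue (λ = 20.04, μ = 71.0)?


ρ = 20.04/71.0 = 0.2823
P_n = (1−ρ)·ρ^n = (1 − 0.2823)·0.2823^2 = 0.7177·0.079667 = 0.057181

Final: 0.057181


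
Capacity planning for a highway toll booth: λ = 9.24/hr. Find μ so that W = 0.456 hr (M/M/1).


W = 1/(μ−λ) ⇒ μ − λ = 1/W = 1/0.456 = 2.1930
μ = λ + 1/W = 9.24 + 2.1930 = 11.4330 per hr

Final: 11.4330 /hr


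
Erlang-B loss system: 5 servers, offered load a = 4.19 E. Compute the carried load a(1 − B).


B(5,4.19) = 0.215962 (Erlang-B)
Carried load = a(1 − B) = 4.19·(1 − 0.215962) = 4.19·0.784038 = 3.2851 E

Final: 3.2851 Erlangs


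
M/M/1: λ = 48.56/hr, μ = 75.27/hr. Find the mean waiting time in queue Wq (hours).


ρ = 48.56/75.27 = 0.6451
Wq = ρ/(μ−λ) = 0.6451/(75.27 − 48.56) = 0.6451/26.71 = 0.02415 hr

Final: 0.02415 hr


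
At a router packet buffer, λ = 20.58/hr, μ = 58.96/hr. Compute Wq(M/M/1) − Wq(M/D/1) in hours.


ρ = 20.58/58.96 = 0.3491
Wq(M/M/1) = ρ/(μ−λ) = 0.3491/38.38 = 0.009095 hr
Wq(M/D/1) = ρ/(2(μ−λ)) = 0.004547 hr
Savings = 0.009095 − 0.004547 = 0.004547 hr

Final: 0.004547 hr


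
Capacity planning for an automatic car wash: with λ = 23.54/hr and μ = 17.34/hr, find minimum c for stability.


Stability requires cμ > λ ⇔ c > λ/μ.
λ/μ = 23.54/17.34 = 1.3576
Minimum integer c = ⌊1.3576⌋ + 1 = 2
Check: 2·17.34 = 34.68 > 23.54, while 1·17.34 = 17.34 ≤ 23.54

Final: 2 servers


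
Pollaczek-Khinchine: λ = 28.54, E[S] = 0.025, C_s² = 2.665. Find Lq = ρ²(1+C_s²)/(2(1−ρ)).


ρ = λ·E[S] = 28.54·0.025 = 0.7135
Lq = ρ²(1+C_s²)/(2(1−ρ)) = 0.5091·(1+2.665)/(2·0.2865)
= 0.5091·3.6650/0.5730 = 3.25617

Final: 3.25617


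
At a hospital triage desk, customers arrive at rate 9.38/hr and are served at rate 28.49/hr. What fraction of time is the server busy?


ρ = λ/μ = 9.38/28.49 = 0.3292

Final: 0.3292


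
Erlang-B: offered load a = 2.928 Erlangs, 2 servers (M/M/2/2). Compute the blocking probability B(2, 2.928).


B(c,a) = (a^c/c!) / Σ_{k=0}^{c} a^k/k!
a^2/2! = 4.286592
Σ terms (k=0..2): 1.00000 + 2.92800 + 4.28659 = 8.214592
B = 4.286592/8.214592 = 0.521827

Final: 0.521827


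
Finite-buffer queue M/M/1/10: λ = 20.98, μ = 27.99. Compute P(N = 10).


ρ = λ/μ = 20.98/27.99 = 0.7496
P_K = (1−ρ)ρ^K/(1−ρ^(K+1)) = (0.2504·0.055979)/(1 − 0.041959)
= 0.014020/0.958041 = 0.014634

Final: 0.014634


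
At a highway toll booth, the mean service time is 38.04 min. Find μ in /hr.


μ = 1/(service time) in consistent units.
1 hour = 60 min, so μ = 60/38.04 = 1.5773 per hour

Final: 1.5773 /hr


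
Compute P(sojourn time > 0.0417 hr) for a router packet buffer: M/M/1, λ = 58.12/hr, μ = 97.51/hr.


W ~ Exponential(μ−λ) for M/M/1.
μ − λ = 97.51 − 58.12 = 39.3900
P(W > t) = e^{−(μ−λ)t} = e^{−1.6426} = 0.193484

Final: 0.193484


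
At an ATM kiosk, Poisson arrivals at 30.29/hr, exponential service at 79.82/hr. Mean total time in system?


W = 1/(μ−λ) = 1/(79.82 − 30.29) = 1/49.53 = 0.02019 hr

Final: 0.02019 hr


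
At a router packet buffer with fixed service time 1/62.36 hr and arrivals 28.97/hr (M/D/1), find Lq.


ρ = 28.97/62.36 = 0.4646
M/D/1: Lq = ρ²/(2(1−ρ)) = 0.2158/(2·0.5354) = 0.20153

Final: 0.20153


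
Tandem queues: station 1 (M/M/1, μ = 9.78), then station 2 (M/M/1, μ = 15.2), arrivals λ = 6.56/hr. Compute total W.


Each node sees arrival rate λ = 6.56/hr (tandem ⇒ throughput preserved).
W₁ = 1/(μ₁−λ) = 1/(9.78−6.56) = 0.31056 hr
W₂ = 1/(μ₂−λ) = 1/(15.2−6.56) = 0.11574 hr
W_total = W₁ + W₂ = 0.31056 + 0.11574 = 0.42630 hr

Final: 0.42630 hr


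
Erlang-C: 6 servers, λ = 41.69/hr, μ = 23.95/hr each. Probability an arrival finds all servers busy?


a = λ/μ = 1.7407; ρ = a/6 = 0.2901
P₀ = 0.175285 (from M/M/c formula)
C(c,a) = [a^c/(c!(1−ρ))]·P₀ = [27.82007/(720·0.7099)]·0.175285
= 0.05443·0.175285 = 0.009541

Final: 0.009541


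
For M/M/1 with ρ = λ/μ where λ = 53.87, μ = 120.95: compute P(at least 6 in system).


ρ = 53.87/120.95 = 0.4454
P(N ≥ n) = ρ^n = 0.4454^6 = 0.007806

Final: 0.007806


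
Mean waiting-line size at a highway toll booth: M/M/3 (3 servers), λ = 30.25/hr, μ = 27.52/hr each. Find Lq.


a = λ/μ = 1.0992; ρ = a/3 = 0.3664
P₀ = 0.327582
Lq = P₀·a^c·ρ / (c!·(1−ρ)²) = 0.327582·1.32810·0.3664/(6·0.40145)
= 0.06618

Final: 0.06618


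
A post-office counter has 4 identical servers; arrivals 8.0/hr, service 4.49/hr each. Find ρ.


ρ = λ/(cμ) = 8.0/(4·4.49) = 8.0/17.96 = 0.4454

Final: 0.4454


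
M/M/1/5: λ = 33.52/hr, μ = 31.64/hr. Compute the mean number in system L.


ρ = 33.52/31.64 = 1.0594
L = ρ[1 − (K+1)ρ^K + Kρ^(K+1)] / [(1−ρ)(1−ρ^(K+1))]
Numerator: 1.0594·(1 − 6·1.334559 + 5·1.413856) = 0.065608
Denominator: (-0.05942)·(-0.413856) = 0.024591
L = 0.065608/0.024591 = 2.6680

Final: 2.6680


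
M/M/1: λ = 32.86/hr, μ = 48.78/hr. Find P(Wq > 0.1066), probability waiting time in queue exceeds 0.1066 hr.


ρ = 32.86/48.78 = 0.6736
P(Wq > t) = ρ·e^{−(μ−λ)t} = 0.6736·e^{−1.6971}
= 0.6736·0.183219 = 0.123423

Final: 0.123423


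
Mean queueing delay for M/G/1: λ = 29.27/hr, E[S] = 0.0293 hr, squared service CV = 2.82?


ρ = λ·E[S] = 29.27·0.0293 = 0.8576
E[S²] = E[S]²(1+C_s²) = 0.0293²·(1+2.82) = 0.003279
Wq = λ·E[S²]/(2(1−ρ)) = 29.27·0.003279/(2·0.1424) = 0.33707 hr

Final: 0.33707 hr


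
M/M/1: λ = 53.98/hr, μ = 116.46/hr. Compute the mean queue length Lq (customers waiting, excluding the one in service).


ρ = 53.98/116.46 = 0.4635
Lq = ρ²/(1−ρ) = 0.2148/0.5365 = 0.4004

Final: 0.4004


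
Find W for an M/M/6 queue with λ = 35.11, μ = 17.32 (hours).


a = 2.0271; ρ = 0.3379; P₀ = 0.131501
Lq = P₀·a^c·ρ/(c!(1−ρ)²) = 0.009766
Wq = Lq/λ = 0.009766/35.11 = 0.0002782 hr
W = Wq + 1/μ = 0.0002782 + 0.05774 = 0.05801 hr

Final: 0.05801 hr


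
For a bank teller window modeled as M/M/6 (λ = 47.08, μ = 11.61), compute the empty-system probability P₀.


a = λ/μ = 47.08/11.61 = 4.0551; ρ = a/c = 0.6759
Σ_{k=0}^{5} a^k/k! (terms k=0..5) = 1.00000 + 4.05512 + 8.22202 + 11.11377 + 11.26693 + 9.13776 = 44.79561
Tail: a^6/(6!(1−ρ)) = 4446.57280/(720·0.3241) = 19.05252
P₀ = 1/(44.79561 + 19.05252) = 1/63.84813 = 0.015662

Final: 0.015662


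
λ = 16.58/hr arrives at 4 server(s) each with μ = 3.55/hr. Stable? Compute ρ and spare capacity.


Total capacity cμ = 4·3.55 = 14.20/hr
ρ = λ/(cμ) = 16.58/14.20 = 1.1676
Stable ⇔ ρ < 1: NO
Spare capacity = cμ − λ = 14.20 − 16.58 = -2.38/hr

Final: ρ = 1.1676; unstable; margin = -2.38/hr


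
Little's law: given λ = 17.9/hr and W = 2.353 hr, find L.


L = λW = 17.9·2.353 = 42.1187

Final: 42.1187


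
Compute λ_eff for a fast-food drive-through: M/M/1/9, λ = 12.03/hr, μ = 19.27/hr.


ρ = 0.6243; P_K = (1−ρ)ρ^9/(1−ρ^10) = 0.005461
λ_eff = λ(1 − P_K) = 12.03·(1 − 0.005461) = 12.03·0.994539 = 11.9643 /hr

Final: 11.9643 /hr


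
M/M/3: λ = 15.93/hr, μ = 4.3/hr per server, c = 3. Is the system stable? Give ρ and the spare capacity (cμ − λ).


Total capacity cμ = 3·4.3 = 12.90/hr
ρ = λ/(cμ) = 15.93/12.90 = 1.2349
Stable ⇔ ρ < 1: NO
Spare capacity = cμ − λ = 12.90 − 15.93 = -3.03/hr

Final: ρ = 1.2349; unstable; margin = -3.03/hr


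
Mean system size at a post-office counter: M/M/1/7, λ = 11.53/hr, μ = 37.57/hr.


ρ = 11.53/37.57 = 0.3069
L = ρ[1 − (K+1)ρ^K + Kρ^(K+1)] / [(1−ρ)(1−ρ^(K+1))]
Numerator: 0.3069·(1 − 8·0.0002564 + 7·0.00007869) = 0.306433
Denominator: (0.6931)·(0.999921) = 0.693052
L = 0.306433/0.693052 = 0.4422

Final: 0.4422


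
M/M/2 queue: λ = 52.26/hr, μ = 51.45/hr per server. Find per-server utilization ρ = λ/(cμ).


ρ = λ/(cμ) = 52.26/(2·51.45) = 52.26/102.90 = 0.5079

Final: 0.5079


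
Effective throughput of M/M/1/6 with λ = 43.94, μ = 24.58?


ρ = 1.7876; P_K = (1−ρ)ρ^6/(1−ρ^7) = 0.448285
λ_eff = λ(1 − P_K) = 43.94·(1 − 0.448285) = 43.94·0.551715 = 24.2423 /hr

Final: 24.2423 /hr


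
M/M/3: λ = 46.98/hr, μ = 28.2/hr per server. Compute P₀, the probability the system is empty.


a = λ/μ = 46.98/28.2 = 1.6660; ρ = a/c = 0.5553
Σ_{k=0}^{2} a^k/k! (terms k=0..2) = 1.00000 + 1.66596 + 1.38771 = 4.05366
Tail: a^3/(3!(1−ρ)) = 4.62372/(6·0.4447) = 1.73297
P₀ = 1/(4.05366 + 1.73297) = 1/5.78664 = 0.172812

Final: 0.172812


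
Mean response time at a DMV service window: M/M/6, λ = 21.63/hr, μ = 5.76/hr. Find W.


a = 3.7552; ρ = 0.6259; P₀ = 0.021954
Lq = P₀·a^c·ρ/(c!(1−ρ)²) = 0.38231
Wq = Lq/λ = 0.38231/21.63 = 0.01767 hr
W = Wq + 1/μ = 0.01767 + 0.17361 = 0.19129 hr

Final: 0.19129 hr


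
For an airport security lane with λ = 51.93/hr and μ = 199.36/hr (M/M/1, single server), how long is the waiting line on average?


ρ = 51.93/199.36 = 0.2605
Lq = ρ²/(1−ρ) = 0.06785/0.7395 = 0.09175

Final: 0.09175


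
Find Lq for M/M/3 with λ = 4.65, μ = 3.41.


a = λ/μ = 1.3636; ρ = a/3 = 0.4545
P₀ = 0.245810
Lq = P₀·a^c·ρ / (c!·(1−ρ)²) = 0.245810·2.53569·0.4545/(6·0.29752)
= 0.15871

Final: 0.15871


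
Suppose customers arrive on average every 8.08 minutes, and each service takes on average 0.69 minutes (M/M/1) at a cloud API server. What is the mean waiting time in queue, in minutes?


λ = 60/8.08 = 7.4257 /hr
μ = 60/0.69 = 86.9565 /hr
ρ = λ/μ = 7.4257/86.9565 = 0.08540
Wq = ρ/(μ−λ) = 0.08540/(86.9565−7.4257) = 0.001074 hr
In minutes: 0.001074·60 = 0.06442 min

Final: 0.06442 min
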